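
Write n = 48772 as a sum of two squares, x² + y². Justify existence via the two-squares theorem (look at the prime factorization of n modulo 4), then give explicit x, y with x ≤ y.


Step 1: Factor n = 48772 = 2^2 · 89 · 137.
Step 2: Check the mod-4 condition on each prime factor: 2 = 2 (special); 89 ≡ 1 (mod 4), exponent 1; 137 ≡ 1 (mod 4), exponent 1.
All primes ≡ 3 (mod 4) appear to even exponent (or don't appear), so by the two-squares theorem n IS expressible as a sum of two squares.
Step 3: Build a representation. Group n = k² · m with k = 2 and m = 89 · 137 = 12193 (a product of primes ≡ 1 (mod 4)); a representation of m scales to one of n via (k·x)² + (k·y)² = k²(x² + y²). Each prime p ≡ 1 (mod 4) is itself a sum of two squares; find a² by testing p − a² for a perfect square:
  89: 89 − 1² = 88, 89 − 2² = 85, 89 − 3² = 80, 89 − 4² = 73, 89 − 5² = 64 = 8² ⇒ 89 = 5² + 8².
  137: 137 − 1² = 136, 137 − 2² = 133, 137 − 3² = 128, 137 − 4² = 121 = 11² ⇒ 137 = 4² + 11².
  Combine using the Brahmagupta–Fibonacci identity (a² + b²)(c² + d²) = (ac − bd)² + (ad + bc)² = (ac + bd)² + (ad − bc)²:
  89 · 137 = 12193: from (5² + 8²)(4² + 11²), take (5·4 − 8·11, 5·11 + 8·4) = (20 − 88, 55 + 32) = (-68, 87); dropping signs (only squares matter) gives (68, 87); check 68² + 87² = 4624 + 7569 = 12193 ✓.
  Scale by k = 2: (2·68, 2·87) = (136, 174).
Step 4: Order so x ≤ y and verify: 136² + 174² = 18496 + 30276 = 48772 = n. ✓

n = 48772 = 136² + 174² (one valid representation with x ≤ y).


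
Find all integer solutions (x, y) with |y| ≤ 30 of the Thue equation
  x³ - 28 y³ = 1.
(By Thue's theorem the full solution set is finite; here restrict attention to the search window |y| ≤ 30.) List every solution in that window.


The equation is x³ - 28y³ = 1. For fixed y, x³ = 28·y³ + 1, so a solution requires the RHS to be a perfect cube.
Strategy: iterate y from -30 to 30, compute RHS = 28·y³ + 1, and check whether it is a (positive or negative) perfect cube.
Check small values of y:
  y = 0: RHS = 1 = (1)³ ⇒ x = 1 works.
  y = 1: RHS = 29 is not a perfect cube.
  y = -1: RHS = -27 = (-3)³ ⇒ x = -3 works.
  y = 2: RHS = 225 is not a perfect cube.
  y = -2: RHS = -223 is not a perfect cube.
  y = 3: RHS = 757 is not a perfect cube.
  y = -3: RHS = -755 is not a perfect cube.
Continuing the search up to |y| = 30 finds no further solutions beyond those listed.
Collected solutions: (1, 0), (-3, -1).

Solutions (with |y| ≤ 30): (1, 0), (-3, -1).


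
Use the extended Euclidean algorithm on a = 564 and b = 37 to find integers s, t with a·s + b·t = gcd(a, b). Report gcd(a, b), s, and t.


Euclidean algorithm on (564, 37) — divide until remainder is 0:
  564 = 15 · 37 + 9
  37 = 4 · 9 + 1
  9 = 9 · 1 + 0
gcd(564, 37) = 1.
Track Bezout coefficients alongside the remainders: start with r₀ = 564 = a·1 + b·0 (s = 1, t = 0) and r₁ = 37 = a·0 + b·1 (s = 0, t = 1); each new remainder r_{k+1} = r_{k-1} − q_k·r_k inherits s_{k+1} = s_{k-1} − q_k·s_k, t_{k+1} = t_{k-1} − q_k·t_k, so r_k = a·s_k + b·t_k at every step:
  q = 15: r = 9, s = 1 − 15·0 = 1, t = 0 − 15·1 = -15  (check: 564·1 + 37·(-15) = 9)
  q = 4: r = 1, s = 0 − 4·1 = -4, t = 1 − 4·(-15) = 61  (check: 564·(-4) + 37·61 = 1)
The row with r = 1 (the gcd) gives the Bezout coefficients s = -4, t = 61.
Result: 564 · (-4) + 37 · (61) = 1.

gcd(564, 37) = 1; s = -4, t = 61 (check: 564·(-4) + 37·61 = 1).


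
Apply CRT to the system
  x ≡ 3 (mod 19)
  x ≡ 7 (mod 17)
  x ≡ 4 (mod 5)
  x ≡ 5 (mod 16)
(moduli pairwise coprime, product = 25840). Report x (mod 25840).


Product of moduli M = 19 · 17 · 5 · 16 = 25840.
Merge one congruence at a time:
  Start: x ≡ 3 (mod 19).
  Combine with x ≡ 7 (mod 17); new modulus lcm = 323.
    Write x = 3 + 19·t and substitute into x ≡ 7 (mod 17): 19·t ≡ 7 − 3 = 4 (mod 17).
    Reduce coefficients mod 17: 2·t ≡ 4 (mod 17).
    The inverse of 2 mod 17 is 9 (since 2·9 = 18 = 1·17 + 1), so t ≡ 9·4 = 36 ≡ 2 (mod 17).
    Then x = 3 + 19·2 = 41, valid modulo lcm(19, 17) = 323: x ≡ 41 (mod 323).
  Combine with x ≡ 4 (mod 5); new modulus lcm = 1615.
    Write x = 41 + 323·t and substitute into x ≡ 4 (mod 5): 323·t ≡ 4 − 41 = -37 (mod 5).
    Reduce coefficients mod 5: 3·t ≡ 3 (mod 5).
    The inverse of 3 mod 5 is 2 (since 3·2 = 6 = 1·5 + 1), so t ≡ 2·3 = 6 ≡ 1 (mod 5).
    Then x = 41 + 323·1 = 364, valid modulo lcm(323, 5) = 1615: x ≡ 364 (mod 1615).
  Combine with x ≡ 5 (mod 16); new modulus lcm = 25840.
    Write x = 364 + 1615·t and substitute into x ≡ 5 (mod 16): 1615·t ≡ 5 − 364 = -359 (mod 16).
    Reduce coefficients mod 16: 15·t ≡ 9 (mod 16).
    The inverse of 15 mod 16 is 15 (since 15·15 = 225 = 14·16 + 1), so t ≡ 15·9 = 135 ≡ 7 (mod 16).
    Then x = 364 + 1615·7 = 11669, valid modulo lcm(1615, 16) = 25840: x ≡ 11669 (mod 25840).
Verify against each original: 11669 mod 19 = 3, 11669 mod 17 = 7, 11669 mod 5 = 4, 11669 mod 16 = 5.

x ≡ 11669 (mod 25840).


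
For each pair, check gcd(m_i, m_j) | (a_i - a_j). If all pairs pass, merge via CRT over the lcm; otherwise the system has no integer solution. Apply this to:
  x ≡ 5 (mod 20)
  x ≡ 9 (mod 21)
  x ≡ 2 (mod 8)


Moduli 20, 21, 8 are not pairwise coprime, so CRT works modulo lcm(m_i) when all pairwise compatibility conditions hold.
Pairwise compatibility: gcd(m_i, m_j) must divide a_i - a_j for every pair.
Merge one congruence at a time:
  Start: x ≡ 5 (mod 20).
  Combine with x ≡ 9 (mod 21): gcd(20, 21) = 1; 9 - 5 = 4, which IS divisible by 1, so compatible.
    Write x = 5 + 20·t and substitute into x ≡ 9 (mod 21): 20·t ≡ 9 − 5 = 4 (mod 21).
    The inverse of 20 mod 21 is 20 (since 20·20 = 400 = 19·21 + 1), so t ≡ 20·4 = 80 ≡ 17 (mod 21).
    Then x = 5 + 20·17 = 345, valid modulo lcm(20, 21) = 420: x ≡ 345 (mod 420).
  Combine with x ≡ 2 (mod 8): gcd(420, 8) = 4, and 2 - 345 = -343 is NOT divisible by 4.
    ⇒ system is inconsistent (no integer solution).

No solution (the system is inconsistent).


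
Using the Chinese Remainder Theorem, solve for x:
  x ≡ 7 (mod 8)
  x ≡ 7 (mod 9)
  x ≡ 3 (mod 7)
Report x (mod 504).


Moduli 8, 9, 7 are pairwise coprime; by CRT there is a unique solution modulo M = 8 · 9 · 7 = 504.
Solve pairwise, accumulating the modulus:
  Start with x ≡ 7 (mod 8).
  Combine with x ≡ 7 (mod 9): since gcd(8, 9) = 1, we get a unique residue mod 72.
    Write x = 7 + 8·t and substitute into x ≡ 7 (mod 9): 8·t ≡ 7 − 7 = 0 (mod 9).
    The inverse of 8 mod 9 is 8 (since 8·8 = 64 = 7·9 + 1), so t ≡ 8·0 = 0 ≡ 0 (mod 9).
    Then x = 7 + 8·0 = 7, valid modulo lcm(8, 9) = 72: x ≡ 7 (mod 72).
  Combine with x ≡ 3 (mod 7): since gcd(72, 7) = 1, we get a unique residue mod 504.
    Write x = 7 + 72·t and substitute into x ≡ 3 (mod 7): 72·t ≡ 3 − 7 = -4 (mod 7).
    Reduce coefficients mod 7: 2·t ≡ 3 (mod 7).
    The inverse of 2 mod 7 is 4 (since 2·4 = 8 = 1·7 + 1), so t ≡ 4·3 = 12 ≡ 5 (mod 7).
    Then x = 7 + 72·5 = 367, valid modulo lcm(72, 7) = 504: x ≡ 367 (mod 504).
Verify: 367 mod 8 = 7 ✓, 367 mod 9 = 7 ✓, 367 mod 7 = 3 ✓.

x ≡ 367 (mod 504).


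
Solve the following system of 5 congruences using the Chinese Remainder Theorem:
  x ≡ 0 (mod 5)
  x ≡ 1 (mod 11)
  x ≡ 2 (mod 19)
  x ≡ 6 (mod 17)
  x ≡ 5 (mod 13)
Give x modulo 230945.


Product of moduli M = 5 · 11 · 19 · 17 · 13 = 230945.
Merge one congruence at a time:
  Start: x ≡ 0 (mod 5).
  Combine with x ≡ 1 (mod 11); new modulus lcm = 55.
    Write x = 0 + 5·t and substitute into x ≡ 1 (mod 11): 5·t ≡ 1 − 0 = 1 (mod 11).
    The inverse of 5 mod 11 is 9 (since 5·9 = 45 = 4·11 + 1), so t ≡ 9·1 = 9 ≡ 9 (mod 11).
    Then x = 0 + 5·9 = 45, valid modulo lcm(5, 11) = 55: x ≡ 45 (mod 55).
  Combine with x ≡ 2 (mod 19); new modulus lcm = 1045.
    Write x = 45 + 55·t and substitute into x ≡ 2 (mod 19): 55·t ≡ 2 − 45 = -43 (mod 19).
    Reduce coefficients mod 19: 17·t ≡ 14 (mod 19).
    The inverse of 17 mod 19 is 9 (since 17·9 = 153 = 8·19 + 1), so t ≡ 9·14 = 126 ≡ 12 (mod 19).
    Then x = 45 + 55·12 = 705, valid modulo lcm(55, 19) = 1045: x ≡ 705 (mod 1045).
  Combine with x ≡ 6 (mod 17); new modulus lcm = 17765.
    Write x = 705 + 1045·t and substitute into x ≡ 6 (mod 17): 1045·t ≡ 6 − 705 = -699 (mod 17).
    Reduce coefficients mod 17: 8·t ≡ 15 (mod 17).
    The inverse of 8 mod 17 is 15 (since 8·15 = 120 = 7·17 + 1), so t ≡ 15·15 = 225 ≡ 4 (mod 17).
    Then x = 705 + 1045·4 = 4885, valid modulo lcm(1045, 17) = 17765: x ≡ 4885 (mod 17765).
  Combine with x ≡ 5 (mod 13); new modulus lcm = 230945.
    Write x = 4885 + 17765·t and substitute into x ≡ 5 (mod 13): 17765·t ≡ 5 − 4885 = -4880 (mod 13).
    Reduce coefficients mod 13: 7·t ≡ 8 (mod 13).
    The inverse of 7 mod 13 is 2 (since 7·2 = 14 = 1·13 + 1), so t ≡ 2·8 = 16 ≡ 3 (mod 13).
    Then x = 4885 + 17765·3 = 58180, valid modulo lcm(17765, 13) = 230945: x ≡ 58180 (mod 230945).
Verify against each original: 58180 mod 5 = 0, 58180 mod 11 = 1, 58180 mod 19 = 2, 58180 mod 17 = 6, 58180 mod 13 = 5.

x ≡ 58180 (mod 230945).


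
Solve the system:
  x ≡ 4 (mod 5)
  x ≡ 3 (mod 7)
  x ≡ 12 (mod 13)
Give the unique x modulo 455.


Moduli 5, 7, 13 are pairwise coprime; by CRT there is a unique solution modulo M = 5 · 7 · 13 = 455.
Solve pairwise, accumulating the modulus:
  Start with x ≡ 4 (mod 5).
  Combine with x ≡ 3 (mod 7): since gcd(5, 7) = 1, we get a unique residue mod 35.
    Write x = 4 + 5·t and substitute into x ≡ 3 (mod 7): 5·t ≡ 3 − 4 = -1 (mod 7).
    Reduce coefficients mod 7: 5·t ≡ 6 (mod 7).
    The inverse of 5 mod 7 is 3 (since 5·3 = 15 = 2·7 + 1), so t ≡ 3·6 = 18 ≡ 4 (mod 7).
    Then x = 4 + 5·4 = 24, valid modulo lcm(5, 7) = 35: x ≡ 24 (mod 35).
  Combine with x ≡ 12 (mod 13): since gcd(35, 13) = 1, we get a unique residue mod 455.
    Write x = 24 + 35·t and substitute into x ≡ 12 (mod 13): 35·t ≡ 12 − 24 = -12 (mod 13).
    Reduce coefficients mod 13: 9·t ≡ 1 (mod 13).
    The inverse of 9 mod 13 is 3 (since 9·3 = 27 = 2·13 + 1), so t ≡ 3·1 = 3 ≡ 3 (mod 13).
    Then x = 24 + 35·3 = 129, valid modulo lcm(35, 13) = 455: x ≡ 129 (mod 455).
Verify: 129 mod 5 = 4 ✓, 129 mod 7 = 3 ✓, 129 mod 13 = 12 ✓.

x ≡ 129 (mod 455).


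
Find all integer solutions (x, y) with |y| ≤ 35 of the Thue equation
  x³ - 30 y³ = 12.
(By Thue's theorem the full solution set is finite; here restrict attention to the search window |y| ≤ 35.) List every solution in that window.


The equation is x³ - 30y³ = 12. For fixed y, x³ = 30·y³ + 12, so a solution requires the RHS to be a perfect cube.
Strategy: iterate y from -35 to 35, compute RHS = 30·y³ + 12, and check whether it is a (positive or negative) perfect cube.
Check small values of y:
  y = 0: RHS = 12 is not a perfect cube.
  y = 1: RHS = 42 is not a perfect cube.
  y = -1: RHS = -18 is not a perfect cube.
  y = 2: RHS = 252 is not a perfect cube.
  y = -2: RHS = -228 is not a perfect cube.
  y = 3: RHS = 822 is not a perfect cube.
  y = -3: RHS = -798 is not a perfect cube.
Continuing the search up to |y| = 35 finds no solutions either.
No (x, y) in the scanned range satisfies the equation.

No integer solutions with |y| ≤ 35.


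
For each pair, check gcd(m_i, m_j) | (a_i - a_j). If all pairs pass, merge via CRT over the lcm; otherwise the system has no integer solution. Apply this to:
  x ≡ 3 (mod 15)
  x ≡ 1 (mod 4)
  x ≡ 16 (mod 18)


Moduli 15, 4, 18 are not pairwise coprime, so CRT works modulo lcm(m_i) when all pairwise compatibility conditions hold.
Pairwise compatibility: gcd(m_i, m_j) must divide a_i - a_j for every pair.
Merge one congruence at a time:
  Start: x ≡ 3 (mod 15).
  Combine with x ≡ 1 (mod 4): gcd(15, 4) = 1; 1 - 3 = -2, which IS divisible by 1, so compatible.
    Write x = 3 + 15·t and substitute into x ≡ 1 (mod 4): 15·t ≡ 1 − 3 = -2 (mod 4).
    Reduce coefficients mod 4: 3·t ≡ 2 (mod 4).
    The inverse of 3 mod 4 is 3 (since 3·3 = 9 = 2·4 + 1), so t ≡ 3·2 = 6 ≡ 2 (mod 4).
    Then x = 3 + 15·2 = 33, valid modulo lcm(15, 4) = 60: x ≡ 33 (mod 60).
  Combine with x ≡ 16 (mod 18): gcd(60, 18) = 6, and 16 - 33 = -17 is NOT divisible by 6.
    ⇒ system is inconsistent (no integer solution).

No solution (the system is inconsistent).


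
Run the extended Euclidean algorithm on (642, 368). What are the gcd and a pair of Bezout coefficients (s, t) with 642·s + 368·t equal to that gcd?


Euclidean algorithm on (642, 368) — divide until remainder is 0:
  642 = 1 · 368 + 274
  368 = 1 · 274 + 94
  274 = 2 · 94 + 86
  94 = 1 · 86 + 8
  86 = 10 · 8 + 6
  8 = 1 · 6 + 2
  6 = 3 · 2 + 0
gcd(642, 368) = 2.
Track Bezout coefficients alongside the remainders: start with r₀ = 642 = a·1 + b·0 (s = 1, t = 0) and r₁ = 368 = a·0 + b·1 (s = 0, t = 1); each new remainder r_{k+1} = r_{k-1} − q_k·r_k inherits s_{k+1} = s_{k-1} − q_k·s_k, t_{k+1} = t_{k-1} − q_k·t_k, so r_k = a·s_k + b·t_k at every step:
  q = 1: r = 274, s = 1 − 1·0 = 1, t = 0 − 1·1 = -1  (check: 642·1 + 368·(-1) = 274)
  q = 1: r = 94, s = 0 − 1·1 = -1, t = 1 − 1·(-1) = 2  (check: 642·(-1) + 368·2 = 94)
  q = 2: r = 86, s = 1 − 2·(-1) = 3, t = -1 − 2·2 = -5  (check: 642·3 + 368·(-5) = 86)
  q = 1: r = 8, s = -1 − 1·3 = -4, t = 2 − 1·(-5) = 7  (check: 642·(-4) + 368·7 = 8)
  q = 10: r = 6, s = 3 − 10·(-4) = 43, t = -5 − 10·7 = -75  (check: 642·43 + 368·(-75) = 6)
  q = 1: r = 2, s = -4 − 1·43 = -47, t = 7 − 1·(-75) = 82  (check: 642·(-47) + 368·82 = 2)
The row with r = 2 (the gcd) gives the Bezout coefficients s = -47, t = 82.
Result: 642 · (-47) + 368 · (82) = 2.

gcd(642, 368) = 2; s = -47, t = 82 (check: 642·(-47) + 368·82 = 2).


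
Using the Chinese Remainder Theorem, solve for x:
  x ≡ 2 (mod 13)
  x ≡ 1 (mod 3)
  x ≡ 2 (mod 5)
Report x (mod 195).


Moduli 13, 3, 5 are pairwise coprime; by CRT there is a unique solution modulo M = 13 · 3 · 5 = 195.
Solve pairwise, accumulating the modulus:
  Start with x ≡ 2 (mod 13).
  Combine with x ≡ 1 (mod 3): since gcd(13, 3) = 1, we get a unique residue mod 39.
    Write x = 2 + 13·t and substitute into x ≡ 1 (mod 3): 13·t ≡ 1 − 2 = -1 (mod 3).
    Reduce coefficients mod 3: 1·t ≡ 2 (mod 3).
    So t ≡ 2 (mod 3).
    Then x = 2 + 13·2 = 28, valid modulo lcm(13, 3) = 39: x ≡ 28 (mod 39).
  Combine with x ≡ 2 (mod 5): since gcd(39, 5) = 1, we get a unique residue mod 195.
    Write x = 28 + 39·t and substitute into x ≡ 2 (mod 5): 39·t ≡ 2 − 28 = -26 (mod 5).
    Reduce coefficients mod 5: 4·t ≡ 4 (mod 5).
    The inverse of 4 mod 5 is 4 (since 4·4 = 16 = 3·5 + 1), so t ≡ 4·4 = 16 ≡ 1 (mod 5).
    Then x = 28 + 39·1 = 67, valid modulo lcm(39, 5) = 195: x ≡ 67 (mod 195).
Verify: 67 mod 13 = 2 ✓, 67 mod 3 = 1 ✓, 67 mod 5 = 2 ✓.

x ≡ 67 (mod 195).


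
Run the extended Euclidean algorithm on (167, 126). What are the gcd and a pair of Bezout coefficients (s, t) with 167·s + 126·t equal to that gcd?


Euclidean algorithm on (167, 126) — divide until remainder is 0:
  167 = 1 · 126 + 41
  126 = 3 · 41 + 3
  41 = 13 · 3 + 2
  3 = 1 · 2 + 1
  2 = 2 · 1 + 0
gcd(167, 126) = 1.
Track Bezout coefficients alongside the remainders: start with r₀ = 167 = a·1 + b·0 (s = 1, t = 0) and r₁ = 126 = a·0 + b·1 (s = 0, t = 1); each new remainder r_{k+1} = r_{k-1} − q_k·r_k inherits s_{k+1} = s_{k-1} − q_k·s_k, t_{k+1} = t_{k-1} − q_k·t_k, so r_k = a·s_k + b·t_k at every step:
  q = 1: r = 41, s = 1 − 1·0 = 1, t = 0 − 1·1 = -1  (check: 167·1 + 126·(-1) = 41)
  q = 3: r = 3, s = 0 − 3·1 = -3, t = 1 − 3·(-1) = 4  (check: 167·(-3) + 126·4 = 3)
  q = 13: r = 2, s = 1 − 13·(-3) = 40, t = -1 − 13·4 = -53  (check: 167·40 + 126·(-53) = 2)
  q = 1: r = 1, s = -3 − 1·40 = -43, t = 4 − 1·(-53) = 57  (check: 167·(-43) + 126·57 = 1)
The row with r = 1 (the gcd) gives the Bezout coefficients s = -43, t = 57.
Result: 167 · (-43) + 126 · (57) = 1.

gcd(167, 126) = 1; s = -43, t = 57 (check: 167·(-43) + 126·57 = 1).


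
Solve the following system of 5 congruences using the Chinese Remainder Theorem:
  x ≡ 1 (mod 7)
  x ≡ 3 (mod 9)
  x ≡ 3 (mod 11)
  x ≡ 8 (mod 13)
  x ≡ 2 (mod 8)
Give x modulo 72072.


Product of moduli M = 7 · 9 · 11 · 13 · 8 = 72072.
Merge one congruence at a time:
  Start: x ≡ 1 (mod 7).
  Combine with x ≡ 3 (mod 9); new modulus lcm = 63.
    Write x = 1 + 7·t and substitute into x ≡ 3 (mod 9): 7·t ≡ 3 − 1 = 2 (mod 9).
    The inverse of 7 mod 9 is 4 (since 7·4 = 28 = 3·9 + 1), so t ≡ 4·2 = 8 ≡ 8 (mod 9).
    Then x = 1 + 7·8 = 57, valid modulo lcm(7, 9) = 63: x ≡ 57 (mod 63).
  Combine with x ≡ 3 (mod 11); new modulus lcm = 693.
    Write x = 57 + 63·t and substitute into x ≡ 3 (mod 11): 63·t ≡ 3 − 57 = -54 (mod 11).
    Reduce coefficients mod 11: 8·t ≡ 1 (mod 11).
    The inverse of 8 mod 11 is 7 (since 8·7 = 56 = 5·11 + 1), so t ≡ 7·1 = 7 ≡ 7 (mod 11).
    Then x = 57 + 63·7 = 498, valid modulo lcm(63, 11) = 693: x ≡ 498 (mod 693).
  Combine with x ≡ 8 (mod 13); new modulus lcm = 9009.
    Write x = 498 + 693·t and substitute into x ≡ 8 (mod 13): 693·t ≡ 8 − 498 = -490 (mod 13).
    Reduce coefficients mod 13: 4·t ≡ 4 (mod 13).
    The inverse of 4 mod 13 is 10 (since 4·10 = 40 = 3·13 + 1), so t ≡ 10·4 = 40 ≡ 1 (mod 13).
    Then x = 498 + 693·1 = 1191, valid modulo lcm(693, 13) = 9009: x ≡ 1191 (mod 9009).
  Combine with x ≡ 2 (mod 8); new modulus lcm = 72072.
    Write x = 1191 + 9009·t and substitute into x ≡ 2 (mod 8): 9009·t ≡ 2 − 1191 = -1189 (mod 8).
    Reduce coefficients mod 8: 1·t ≡ 3 (mod 8).
    So t ≡ 3 (mod 8).
    Then x = 1191 + 9009·3 = 28218, valid modulo lcm(9009, 8) = 72072: x ≡ 28218 (mod 72072).
Verify against each original: 28218 mod 7 = 1, 28218 mod 9 = 3, 28218 mod 11 = 3, 28218 mod 13 = 8, 28218 mod 8 = 2.

x ≡ 28218 (mod 72072).


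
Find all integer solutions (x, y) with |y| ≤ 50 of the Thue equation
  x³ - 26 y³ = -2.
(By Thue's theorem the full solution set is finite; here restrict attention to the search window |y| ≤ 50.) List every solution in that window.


The equation is x³ - 26y³ = -2. For fixed y, x³ = 26·y³ − 2, so a solution requires the RHS to be a perfect cube.
Strategy: iterate y from -50 to 50, compute RHS = 26·y³ − 2, and check whether it is a (positive or negative) perfect cube.
Check small values of y:
  y = 0: RHS = -2 is not a perfect cube.
  y = 1: RHS = 24 is not a perfect cube.
  y = -1: RHS = -28 is not a perfect cube.
  y = 2: RHS = 206 is not a perfect cube.
  y = -2: RHS = -210 is not a perfect cube.
  y = 3: RHS = 700 is not a perfect cube.
  y = -3: RHS = -704 is not a perfect cube.
Continuing the search up to |y| = 50 finds no solutions either.
No (x, y) in the scanned range satisfies the equation.

No integer solutions with |y| ≤ 50.


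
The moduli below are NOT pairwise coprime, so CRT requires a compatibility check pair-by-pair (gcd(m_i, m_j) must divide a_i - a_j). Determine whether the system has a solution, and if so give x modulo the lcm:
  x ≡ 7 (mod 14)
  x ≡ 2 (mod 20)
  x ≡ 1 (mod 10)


Moduli 14, 20, 10 are not pairwise coprime, so CRT works modulo lcm(m_i) when all pairwise compatibility conditions hold.
Pairwise compatibility: gcd(m_i, m_j) must divide a_i - a_j for every pair.
Merge one congruence at a time:
  Start: x ≡ 7 (mod 14).
  Combine with x ≡ 2 (mod 20): gcd(14, 20) = 2, and 2 - 7 = -5 is NOT divisible by 2.
    ⇒ system is inconsistent (no integer solution).

No solution (the system is inconsistent).


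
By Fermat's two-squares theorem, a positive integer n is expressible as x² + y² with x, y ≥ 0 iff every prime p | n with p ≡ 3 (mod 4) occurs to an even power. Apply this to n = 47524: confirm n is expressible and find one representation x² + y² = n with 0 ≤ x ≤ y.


Step 1: Factor n = 47524 = 2^2 · 109^2.
Step 2: Check the mod-4 condition on each prime factor: 2 = 2 (special); 109 ≡ 1 (mod 4), exponent 2.
All primes ≡ 3 (mod 4) appear to even exponent (or don't appear), so by the two-squares theorem n IS expressible as a sum of two squares.
Step 3: Build a representation. Group n = k² · m with k = 2 and m = 109 · 109 = 11881 (a product of primes ≡ 1 (mod 4)); a representation of m scales to one of n via (k·x)² + (k·y)² = k²(x² + y²). Each prime p ≡ 1 (mod 4) is itself a sum of two squares; find a² by testing p − a² for a perfect square:
  109: 109 − 1² = 108, 109 − 2² = 105, 109 − 3² = 100 = 10² ⇒ 109 = 3² + 10².
  Combine using the Brahmagupta–Fibonacci identity (a² + b²)(c² + d²) = (ac − bd)² + (ad + bc)² = (ac + bd)² + (ad − bc)²:
  109 · 109 = 11881: from (3² + 10²)(3² + 10²), take (3·3 − 10·10, 3·10 + 10·3) = (9 − 100, 30 + 30) = (-91, 60); dropping signs (only squares matter) gives (91, 60); check 91² + 60² = 8281 + 3600 = 11881 ✓.
  Scale by k = 2: (2·91, 2·60) = (182, 120).
Step 4: Order so x ≤ y and verify: 120² + 182² = 14400 + 33124 = 47524 = n. ✓

n = 47524 = 120² + 182² (one valid representation with x ≤ y).


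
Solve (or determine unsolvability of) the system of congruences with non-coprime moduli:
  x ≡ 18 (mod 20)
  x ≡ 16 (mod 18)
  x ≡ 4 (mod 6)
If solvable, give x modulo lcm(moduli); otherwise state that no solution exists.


Moduli 20, 18, 6 are not pairwise coprime, so CRT works modulo lcm(m_i) when all pairwise compatibility conditions hold.
Pairwise compatibility: gcd(m_i, m_j) must divide a_i - a_j for every pair.
Merge one congruence at a time:
  Start: x ≡ 18 (mod 20).
  Combine with x ≡ 16 (mod 18): gcd(20, 18) = 2; 16 - 18 = -2, which IS divisible by 2, so compatible.
    Write x = 18 + 20·t and substitute into x ≡ 16 (mod 18): 20·t ≡ 16 − 18 = -2 (mod 18).
    Divide the congruence (and modulus) by g = 2: 10·t ≡ -1 (mod 9).
    Reduce coefficients mod 9: 1·t ≡ 8 (mod 9).
    So t ≡ 8 (mod 9).
    Then x = 18 + 20·8 = 178, valid modulo lcm(20, 18) = 180: x ≡ 178 (mod 180).
  Combine with x ≡ 4 (mod 6): gcd(180, 6) = 6; 4 - 178 = -174, which IS divisible by 6, so compatible.
    Write x = 178 + 180·t and substitute into x ≡ 4 (mod 6): 180·t ≡ 4 − 178 = -174 (mod 6).
    Divide the congruence (and modulus) by g = 6: 30·t ≡ -29 (mod 1).
    Modulo 1 every t works; take t = 0.
    Then x = 178 + 180·0 = 178, valid modulo lcm(180, 6) = 180: x ≡ 178 (mod 180).
Verify: 178 mod 20 = 18, 178 mod 18 = 16, 178 mod 6 = 4.

x ≡ 178 (mod 180).


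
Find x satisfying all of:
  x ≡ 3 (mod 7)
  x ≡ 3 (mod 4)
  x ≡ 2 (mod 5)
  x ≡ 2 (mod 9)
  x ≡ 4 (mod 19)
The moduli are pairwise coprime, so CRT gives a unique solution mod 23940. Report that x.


Product of moduli M = 7 · 4 · 5 · 9 · 19 = 23940.
Merge one congruence at a time:
  Start: x ≡ 3 (mod 7).
  Combine with x ≡ 3 (mod 4); new modulus lcm = 28.
    Write x = 3 + 7·t and substitute into x ≡ 3 (mod 4): 7·t ≡ 3 − 3 = 0 (mod 4).
    Reduce coefficients mod 4: 3·t ≡ 0 (mod 4).
    The inverse of 3 mod 4 is 3 (since 3·3 = 9 = 2·4 + 1), so t ≡ 3·0 = 0 ≡ 0 (mod 4).
    Then x = 3 + 7·0 = 3, valid modulo lcm(7, 4) = 28: x ≡ 3 (mod 28).
  Combine with x ≡ 2 (mod 5); new modulus lcm = 140.
    Write x = 3 + 28·t and substitute into x ≡ 2 (mod 5): 28·t ≡ 2 − 3 = -1 (mod 5).
    Reduce coefficients mod 5: 3·t ≡ 4 (mod 5).
    The inverse of 3 mod 5 is 2 (since 3·2 = 6 = 1·5 + 1), so t ≡ 2·4 = 8 ≡ 3 (mod 5).
    Then x = 3 + 28·3 = 87, valid modulo lcm(28, 5) = 140: x ≡ 87 (mod 140).
  Combine with x ≡ 2 (mod 9); new modulus lcm = 1260.
    Write x = 87 + 140·t and substitute into x ≡ 2 (mod 9): 140·t ≡ 2 − 87 = -85 (mod 9).
    Reduce coefficients mod 9: 5·t ≡ 5 (mod 9).
    The inverse of 5 mod 9 is 2 (since 5·2 = 10 = 1·9 + 1), so t ≡ 2·5 = 10 ≡ 1 (mod 9).
    Then x = 87 + 140·1 = 227, valid modulo lcm(140, 9) = 1260: x ≡ 227 (mod 1260).
  Combine with x ≡ 4 (mod 19); new modulus lcm = 23940.
    Write x = 227 + 1260·t and substitute into x ≡ 4 (mod 19): 1260·t ≡ 4 − 227 = -223 (mod 19).
    Reduce coefficients mod 19: 6·t ≡ 5 (mod 19).
    The inverse of 6 mod 19 is 16 (since 6·16 = 96 = 5·19 + 1), so t ≡ 16·5 = 80 ≡ 4 (mod 19).
    Then x = 227 + 1260·4 = 5267, valid modulo lcm(1260, 19) = 23940: x ≡ 5267 (mod 23940).
Verify against each original: 5267 mod 7 = 3, 5267 mod 4 = 3, 5267 mod 5 = 2, 5267 mod 9 = 2, 5267 mod 19 = 4.

x ≡ 5267 (mod 23940).


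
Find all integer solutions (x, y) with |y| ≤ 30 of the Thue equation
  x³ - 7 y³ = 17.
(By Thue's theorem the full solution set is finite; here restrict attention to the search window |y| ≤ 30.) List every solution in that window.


The equation is x³ - 7y³ = 17. For fixed y, x³ = 7·y³ + 17, so a solution requires the RHS to be a perfect cube.
Strategy: iterate y from -30 to 30, compute RHS = 7·y³ + 17, and check whether it is a (positive or negative) perfect cube.
Check small values of y:
  y = 0: RHS = 17 is not a perfect cube.
  y = 1: RHS = 24 is not a perfect cube.
  y = -1: RHS = 10 is not a perfect cube.
  y = 2: RHS = 73 is not a perfect cube.
  y = -2: RHS = -39 is not a perfect cube.
  y = 3: RHS = 206 is not a perfect cube.
  y = -3: RHS = -172 is not a perfect cube.
Continuing the search up to |y| = 30 finds no solutions either.
No (x, y) in the scanned range satisfies the equation.

No integer solutions with |y| ≤ 30.


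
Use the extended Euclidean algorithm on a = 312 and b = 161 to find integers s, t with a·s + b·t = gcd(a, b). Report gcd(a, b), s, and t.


Euclidean algorithm on (312, 161) — divide until remainder is 0:
  312 = 1 · 161 + 151
  161 = 1 · 151 + 10
  151 = 15 · 10 + 1
  10 = 10 · 1 + 0
gcd(312, 161) = 1.
Track Bezout coefficients alongside the remainders: start with r₀ = 312 = a·1 + b·0 (s = 1, t = 0) and r₁ = 161 = a·0 + b·1 (s = 0, t = 1); each new remainder r_{k+1} = r_{k-1} − q_k·r_k inherits s_{k+1} = s_{k-1} − q_k·s_k, t_{k+1} = t_{k-1} − q_k·t_k, so r_k = a·s_k + b·t_k at every step:
  q = 1: r = 151, s = 1 − 1·0 = 1, t = 0 − 1·1 = -1  (check: 312·1 + 161·(-1) = 151)
  q = 1: r = 10, s = 0 − 1·1 = -1, t = 1 − 1·(-1) = 2  (check: 312·(-1) + 161·2 = 10)
  q = 15: r = 1, s = 1 − 15·(-1) = 16, t = -1 − 15·2 = -31  (check: 312·16 + 161·(-31) = 1)
The row with r = 1 (the gcd) gives the Bezout coefficients s = 16, t = -31.
Result: 312 · (16) + 161 · (-31) = 1.

gcd(312, 161) = 1; s = 16, t = -31 (check: 312·16 + 161·(-31) = 1).


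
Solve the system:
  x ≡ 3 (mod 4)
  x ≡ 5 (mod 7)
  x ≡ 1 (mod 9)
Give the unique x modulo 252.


Moduli 4, 7, 9 are pairwise coprime; by CRT there is a unique solution modulo M = 4 · 7 · 9 = 252.
Solve pairwise, accumulating the modulus:
  Start with x ≡ 3 (mod 4).
  Combine with x ≡ 5 (mod 7): since gcd(4, 7) = 1, we get a unique residue mod 28.
    Write x = 3 + 4·t and substitute into x ≡ 5 (mod 7): 4·t ≡ 5 − 3 = 2 (mod 7).
    The inverse of 4 mod 7 is 2 (since 4·2 = 8 = 1·7 + 1), so t ≡ 2·2 = 4 ≡ 4 (mod 7).
    Then x = 3 + 4·4 = 19, valid modulo lcm(4, 7) = 28: x ≡ 19 (mod 28).
  Combine with x ≡ 1 (mod 9): since gcd(28, 9) = 1, we get a unique residue mod 252.
    Write x = 19 + 28·t and substitute into x ≡ 1 (mod 9): 28·t ≡ 1 − 19 = -18 (mod 9).
    Reduce coefficients mod 9: 1·t ≡ 0 (mod 9).
    So t ≡ 0 (mod 9).
    Then x = 19 + 28·0 = 19, valid modulo lcm(28, 9) = 252: x ≡ 19 (mod 252).
Verify: 19 mod 4 = 3 ✓, 19 mod 7 = 5 ✓, 19 mod 9 = 1 ✓.

x ≡ 19 (mod 252).


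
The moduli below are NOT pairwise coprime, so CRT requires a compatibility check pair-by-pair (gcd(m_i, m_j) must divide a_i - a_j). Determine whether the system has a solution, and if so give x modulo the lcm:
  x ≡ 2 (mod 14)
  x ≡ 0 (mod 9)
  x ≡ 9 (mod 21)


Moduli 14, 9, 21 are not pairwise coprime, so CRT works modulo lcm(m_i) when all pairwise compatibility conditions hold.
Pairwise compatibility: gcd(m_i, m_j) must divide a_i - a_j for every pair.
Merge one congruence at a time:
  Start: x ≡ 2 (mod 14).
  Combine with x ≡ 0 (mod 9): gcd(14, 9) = 1; 0 - 2 = -2, which IS divisible by 1, so compatible.
    Write x = 2 + 14·t and substitute into x ≡ 0 (mod 9): 14·t ≡ 0 − 2 = -2 (mod 9).
    Reduce coefficients mod 9: 5·t ≡ 7 (mod 9).
    The inverse of 5 mod 9 is 2 (since 5·2 = 10 = 1·9 + 1), so t ≡ 2·7 = 14 ≡ 5 (mod 9).
    Then x = 2 + 14·5 = 72, valid modulo lcm(14, 9) = 126: x ≡ 72 (mod 126).
  Combine with x ≡ 9 (mod 21): gcd(126, 21) = 21; 9 - 72 = -63, which IS divisible by 21, so compatible.
    Write x = 72 + 126·t and substitute into x ≡ 9 (mod 21): 126·t ≡ 9 − 72 = -63 (mod 21).
    Divide the congruence (and modulus) by g = 21: 6·t ≡ -3 (mod 1).
    Modulo 1 every t works; take t = 0.
    Then x = 72 + 126·0 = 72, valid modulo lcm(126, 21) = 126: x ≡ 72 (mod 126).
Verify: 72 mod 14 = 2, 72 mod 9 = 0, 72 mod 21 = 9.

x ≡ 72 (mod 126).


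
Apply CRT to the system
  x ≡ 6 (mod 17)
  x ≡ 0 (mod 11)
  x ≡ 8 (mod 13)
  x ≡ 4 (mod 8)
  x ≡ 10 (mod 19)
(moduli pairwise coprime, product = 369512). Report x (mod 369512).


Product of moduli M = 17 · 11 · 13 · 8 · 19 = 369512.
Merge one congruence at a time:
  Start: x ≡ 6 (mod 17).
  Combine with x ≡ 0 (mod 11); new modulus lcm = 187.
    Write x = 6 + 17·t and substitute into x ≡ 0 (mod 11): 17·t ≡ 0 − 6 = -6 (mod 11).
    Reduce coefficients mod 11: 6·t ≡ 5 (mod 11).
    The inverse of 6 mod 11 is 2 (since 6·2 = 12 = 1·11 + 1), so t ≡ 2·5 = 10 ≡ 10 (mod 11).
    Then x = 6 + 17·10 = 176, valid modulo lcm(17, 11) = 187: x ≡ 176 (mod 187).
  Combine with x ≡ 8 (mod 13); new modulus lcm = 2431.
    Write x = 176 + 187·t and substitute into x ≡ 8 (mod 13): 187·t ≡ 8 − 176 = -168 (mod 13).
    Reduce coefficients mod 13: 5·t ≡ 1 (mod 13).
    The inverse of 5 mod 13 is 8 (since 5·8 = 40 = 3·13 + 1), so t ≡ 8·1 = 8 ≡ 8 (mod 13).
    Then x = 176 + 187·8 = 1672, valid modulo lcm(187, 13) = 2431: x ≡ 1672 (mod 2431).
  Combine with x ≡ 4 (mod 8); new modulus lcm = 19448.
    Write x = 1672 + 2431·t and substitute into x ≡ 4 (mod 8): 2431·t ≡ 4 − 1672 = -1668 (mod 8).
    Reduce coefficients mod 8: 7·t ≡ 4 (mod 8).
    The inverse of 7 mod 8 is 7 (since 7·7 = 49 = 6·8 + 1), so t ≡ 7·4 = 28 ≡ 4 (mod 8).
    Then x = 1672 + 2431·4 = 11396, valid modulo lcm(2431, 8) = 19448: x ≡ 11396 (mod 19448).
  Combine with x ≡ 10 (mod 19); new modulus lcm = 369512.
    Write x = 11396 + 19448·t and substitute into x ≡ 10 (mod 19): 19448·t ≡ 10 − 11396 = -11386 (mod 19).
    Reduce coefficients mod 19: 11·t ≡ 14 (mod 19).
    The inverse of 11 mod 19 is 7 (since 11·7 = 77 = 4·19 + 1), so t ≡ 7·14 = 98 ≡ 3 (mod 19).
    Then x = 11396 + 19448·3 = 69740, valid modulo lcm(19448, 19) = 369512: x ≡ 69740 (mod 369512).
Verify against each original: 69740 mod 17 = 6, 69740 mod 11 = 0, 69740 mod 13 = 8, 69740 mod 8 = 4, 69740 mod 19 = 10.

x ≡ 69740 (mod 369512).


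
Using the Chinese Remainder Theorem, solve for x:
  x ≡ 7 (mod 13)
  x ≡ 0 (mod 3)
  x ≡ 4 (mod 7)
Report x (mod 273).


Moduli 13, 3, 7 are pairwise coprime; by CRT there is a unique solution modulo M = 13 · 3 · 7 = 273.
Solve pairwise, accumulating the modulus:
  Start with x ≡ 7 (mod 13).
  Combine with x ≡ 0 (mod 3): since gcd(13, 3) = 1, we get a unique residue mod 39.
    Write x = 7 + 13·t and substitute into x ≡ 0 (mod 3): 13·t ≡ 0 − 7 = -7 (mod 3).
    Reduce coefficients mod 3: 1·t ≡ 2 (mod 3).
    So t ≡ 2 (mod 3).
    Then x = 7 + 13·2 = 33, valid modulo lcm(13, 3) = 39: x ≡ 33 (mod 39).
  Combine with x ≡ 4 (mod 7): since gcd(39, 7) = 1, we get a unique residue mod 273.
    Write x = 33 + 39·t and substitute into x ≡ 4 (mod 7): 39·t ≡ 4 − 33 = -29 (mod 7).
    Reduce coefficients mod 7: 4·t ≡ 6 (mod 7).
    The inverse of 4 mod 7 is 2 (since 4·2 = 8 = 1·7 + 1), so t ≡ 2·6 = 12 ≡ 5 (mod 7).
    Then x = 33 + 39·5 = 228, valid modulo lcm(39, 7) = 273: x ≡ 228 (mod 273).
Verify: 228 mod 13 = 7 ✓, 228 mod 3 = 0 ✓, 228 mod 7 = 4 ✓.

x ≡ 228 (mod 273).


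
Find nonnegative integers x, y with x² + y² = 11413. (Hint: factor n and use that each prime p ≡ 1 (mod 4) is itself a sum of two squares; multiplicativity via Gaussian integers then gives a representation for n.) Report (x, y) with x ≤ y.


Step 1: Factor n = 11413 = 101 · 113.
Step 2: Check the mod-4 condition on each prime factor: 101 ≡ 1 (mod 4), exponent 1; 113 ≡ 1 (mod 4), exponent 1.
All primes ≡ 3 (mod 4) appear to even exponent (or don't appear), so by the two-squares theorem n IS expressible as a sum of two squares.
Step 3: Build a representation. Here n = 101 · 113 is a product of primes ≡ 1 (mod 4). Each prime p ≡ 1 (mod 4) is itself a sum of two squares; find a² by testing p − a² for a perfect square:
  101: 101 − 1² = 100 = 10² ⇒ 101 = 1² + 10².
  113: 113 − 1² = 112, 113 − 2² = 109, 113 − 3² = 104, 113 − 4² = 97, 113 − 5² = 88, 113 − 6² = 77, 113 − 7² = 64 = 8² ⇒ 113 = 7² + 8².
  Combine using the Brahmagupta–Fibonacci identity (a² + b²)(c² + d²) = (ac − bd)² + (ad + bc)² = (ac + bd)² + (ad − bc)²:
  101 · 113 = 11413: from (1² + 10²)(7² + 8²), take (1·7 − 10·8, 1·8 + 10·7) = (7 − 80, 8 + 70) = (-73, 78); dropping signs (only squares matter) gives (73, 78); check 73² + 78² = 5329 + 6084 = 11413 ✓.
Step 4: Order so x ≤ y and verify: 73² + 78² = 5329 + 6084 = 11413 = n. ✓

n = 11413 = 73² + 78² (one valid representation with x ≤ y).


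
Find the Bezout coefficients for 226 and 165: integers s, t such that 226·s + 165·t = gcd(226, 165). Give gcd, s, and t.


Euclidean algorithm on (226, 165) — divide until remainder is 0:
  226 = 1 · 165 + 61
  165 = 2 · 61 + 43
  61 = 1 · 43 + 18
  43 = 2 · 18 + 7
  18 = 2 · 7 + 4
  7 = 1 · 4 + 3
  4 = 1 · 3 + 1
  3 = 3 · 1 + 0
gcd(226, 165) = 1.
Track Bezout coefficients alongside the remainders: start with r₀ = 226 = a·1 + b·0 (s = 1, t = 0) and r₁ = 165 = a·0 + b·1 (s = 0, t = 1); each new remainder r_{k+1} = r_{k-1} − q_k·r_k inherits s_{k+1} = s_{k-1} − q_k·s_k, t_{k+1} = t_{k-1} − q_k·t_k, so r_k = a·s_k + b·t_k at every step:
  q = 1: r = 61, s = 1 − 1·0 = 1, t = 0 − 1·1 = -1  (check: 226·1 + 165·(-1) = 61)
  q = 2: r = 43, s = 0 − 2·1 = -2, t = 1 − 2·(-1) = 3  (check: 226·(-2) + 165·3 = 43)
  q = 1: r = 18, s = 1 − 1·(-2) = 3, t = -1 − 1·3 = -4  (check: 226·3 + 165·(-4) = 18)
  q = 2: r = 7, s = -2 − 2·3 = -8, t = 3 − 2·(-4) = 11  (check: 226·(-8) + 165·11 = 7)
  q = 2: r = 4, s = 3 − 2·(-8) = 19, t = -4 − 2·11 = -26  (check: 226·19 + 165·(-26) = 4)
  q = 1: r = 3, s = -8 − 1·19 = -27, t = 11 − 1·(-26) = 37  (check: 226·(-27) + 165·37 = 3)
  q = 1: r = 1, s = 19 − 1·(-27) = 46, t = -26 − 1·37 = -63  (check: 226·46 + 165·(-63) = 1)
The row with r = 1 (the gcd) gives the Bezout coefficients s = 46, t = -63.
Result: 226 · (46) + 165 · (-63) = 1.

gcd(226, 165) = 1; s = 46, t = -63 (check: 226·46 + 165·(-63) = 1).


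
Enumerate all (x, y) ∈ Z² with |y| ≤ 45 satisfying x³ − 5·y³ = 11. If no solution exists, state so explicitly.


The equation is x³ - 5y³ = 11. For fixed y, x³ = 5·y³ + 11, so a solution requires the RHS to be a perfect cube.
Strategy: iterate y from -45 to 45, compute RHS = 5·y³ + 11, and check whether it is a (positive or negative) perfect cube.
Check small values of y:
  y = 0: RHS = 11 is not a perfect cube.
  y = 1: RHS = 16 is not a perfect cube.
  y = -1: RHS = 6 is not a perfect cube.
  y = 2: RHS = 51 is not a perfect cube.
  y = -2: RHS = -29 is not a perfect cube.
  y = 3: RHS = 146 is not a perfect cube.
  y = -3: RHS = -124 is not a perfect cube.
Continuing the search up to |y| = 45 finds no solutions either.
No (x, y) in the scanned range satisfies the equation.

No integer solutions with |y| ≤ 45.


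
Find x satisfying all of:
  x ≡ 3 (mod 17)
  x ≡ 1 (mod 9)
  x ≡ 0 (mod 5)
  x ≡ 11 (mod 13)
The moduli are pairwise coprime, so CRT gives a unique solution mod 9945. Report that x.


Product of moduli M = 17 · 9 · 5 · 13 = 9945.
Merge one congruence at a time:
  Start: x ≡ 3 (mod 17).
  Combine with x ≡ 1 (mod 9); new modulus lcm = 153.
    Write x = 3 + 17·t and substitute into x ≡ 1 (mod 9): 17·t ≡ 1 − 3 = -2 (mod 9).
    Reduce coefficients mod 9: 8·t ≡ 7 (mod 9).
    The inverse of 8 mod 9 is 8 (since 8·8 = 64 = 7·9 + 1), so t ≡ 8·7 = 56 ≡ 2 (mod 9).
    Then x = 3 + 17·2 = 37, valid modulo lcm(17, 9) = 153: x ≡ 37 (mod 153).
  Combine with x ≡ 0 (mod 5); new modulus lcm = 765.
    Write x = 37 + 153·t and substitute into x ≡ 0 (mod 5): 153·t ≡ 0 − 37 = -37 (mod 5).
    Reduce coefficients mod 5: 3·t ≡ 3 (mod 5).
    The inverse of 3 mod 5 is 2 (since 3·2 = 6 = 1·5 + 1), so t ≡ 2·3 = 6 ≡ 1 (mod 5).
    Then x = 37 + 153·1 = 190, valid modulo lcm(153, 5) = 765: x ≡ 190 (mod 765).
  Combine with x ≡ 11 (mod 13); new modulus lcm = 9945.
    Write x = 190 + 765·t and substitute into x ≡ 11 (mod 13): 765·t ≡ 11 − 190 = -179 (mod 13).
    Reduce coefficients mod 13: 11·t ≡ 3 (mod 13).
    The inverse of 11 mod 13 is 6 (since 11·6 = 66 = 5·13 + 1), so t ≡ 6·3 = 18 ≡ 5 (mod 13).
    Then x = 190 + 765·5 = 4015, valid modulo lcm(765, 13) = 9945: x ≡ 4015 (mod 9945).
Verify against each original: 4015 mod 17 = 3, 4015 mod 9 = 1, 4015 mod 5 = 0, 4015 mod 13 = 11.

x ≡ 4015 (mod 9945).


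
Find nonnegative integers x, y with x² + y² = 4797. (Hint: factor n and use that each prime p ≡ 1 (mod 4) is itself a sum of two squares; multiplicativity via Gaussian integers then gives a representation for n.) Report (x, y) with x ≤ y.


Step 1: Factor n = 4797 = 3^2 · 13 · 41.
Step 2: Check the mod-4 condition on each prime factor: 3 ≡ 3 (mod 4), exponent 2 (must be even); 13 ≡ 1 (mod 4), exponent 1; 41 ≡ 1 (mod 4), exponent 1.
All primes ≡ 3 (mod 4) appear to even exponent (or don't appear), so by the two-squares theorem n IS expressible as a sum of two squares.
Step 3: Build a representation. Group n = k² · m with k = 3 and m = 13 · 41 = 533 (a product of primes ≡ 1 (mod 4)); a representation of m scales to one of n via (k·x)² + (k·y)² = k²(x² + y²). Each prime p ≡ 1 (mod 4) is itself a sum of two squares; find a² by testing p − a² for a perfect square:
  13: 13 − 1² = 12, 13 − 2² = 9 = 3² ⇒ 13 = 2² + 3².
  41: 41 − 1² = 40, 41 − 2² = 37, 41 − 3² = 32, 41 − 4² = 25 = 5² ⇒ 41 = 4² + 5².
  Combine using the Brahmagupta–Fibonacci identity (a² + b²)(c² + d²) = (ac − bd)² + (ad + bc)² = (ac + bd)² + (ad − bc)²:
  13 · 41 = 533: from (2² + 3²)(4² + 5²), take (2·4 − 3·5, 2·5 + 3·4) = (8 − 15, 10 + 12) = (-7, 22); dropping signs (only squares matter) gives (7, 22); check 7² + 22² = 49 + 484 = 533 ✓.
  Scale by k = 3: (3·7, 3·22) = (21, 66).
Step 4: Order so x ≤ y and verify: 21² + 66² = 441 + 4356 = 4797 = n. ✓

n = 4797 = 21² + 66² (one valid representation with x ≤ y).


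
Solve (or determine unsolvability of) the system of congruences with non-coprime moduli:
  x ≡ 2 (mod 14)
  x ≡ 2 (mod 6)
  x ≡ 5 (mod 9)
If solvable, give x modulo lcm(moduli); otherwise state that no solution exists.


Moduli 14, 6, 9 are not pairwise coprime, so CRT works modulo lcm(m_i) when all pairwise compatibility conditions hold.
Pairwise compatibility: gcd(m_i, m_j) must divide a_i - a_j for every pair.
Merge one congruence at a time:
  Start: x ≡ 2 (mod 14).
  Combine with x ≡ 2 (mod 6): gcd(14, 6) = 2; 2 - 2 = 0, which IS divisible by 2, so compatible.
    Write x = 2 + 14·t and substitute into x ≡ 2 (mod 6): 14·t ≡ 2 − 2 = 0 (mod 6).
    Divide the congruence (and modulus) by g = 2: 7·t ≡ 0 (mod 3).
    Reduce coefficients mod 3: 1·t ≡ 0 (mod 3).
    So t ≡ 0 (mod 3).
    Then x = 2 + 14·0 = 2, valid modulo lcm(14, 6) = 42: x ≡ 2 (mod 42).
  Combine with x ≡ 5 (mod 9): gcd(42, 9) = 3; 5 - 2 = 3, which IS divisible by 3, so compatible.
    Write x = 2 + 42·t and substitute into x ≡ 5 (mod 9): 42·t ≡ 5 − 2 = 3 (mod 9).
    Divide the congruence (and modulus) by g = 3: 14·t ≡ 1 (mod 3).
    Reduce coefficients mod 3: 2·t ≡ 1 (mod 3).
    The inverse of 2 mod 3 is 2 (since 2·2 = 4 = 1·3 + 1), so t ≡ 2·1 = 2 ≡ 2 (mod 3).
    Then x = 2 + 42·2 = 86, valid modulo lcm(42, 9) = 126: x ≡ 86 (mod 126).
Verify: 86 mod 14 = 2, 86 mod 6 = 2, 86 mod 9 = 5.

x ≡ 86 (mod 126).
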